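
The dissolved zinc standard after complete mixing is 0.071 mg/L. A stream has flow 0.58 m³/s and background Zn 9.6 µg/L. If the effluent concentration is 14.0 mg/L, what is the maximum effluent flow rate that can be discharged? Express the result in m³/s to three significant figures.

9.6 µg/L = 0.0096 mg/L.
Mass balance at complete mixing: C_std·(Q_w + Q_r) = Q_w·C_e + Q_r·C_b.
Rearranging, Q_w = Q_r·(C_std − C_b)/(C_e − C_std) = 0.58·(0.071 − 0.0096) / (14 − 0.071) = 0.002557 m³/s.

0.00256 m³/s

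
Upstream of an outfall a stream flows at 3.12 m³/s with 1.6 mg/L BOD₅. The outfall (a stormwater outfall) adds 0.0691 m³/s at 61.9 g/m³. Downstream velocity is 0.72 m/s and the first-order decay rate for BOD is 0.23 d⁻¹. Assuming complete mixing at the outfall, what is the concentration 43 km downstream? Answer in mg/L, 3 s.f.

2.48 mg/L

After complete mixing, C₀ = (0.0691·61.9 + 3.12·1.6) / 3.189 = 2.907 mg/L.
Travel time t = 4.3e+04 m / 0.72 m/s = 5.972e+04 s = 0.6912 d.
C = 2.907·exp(−0.23·0.6912) = 2.907·0.853 = 2.479 mg/L.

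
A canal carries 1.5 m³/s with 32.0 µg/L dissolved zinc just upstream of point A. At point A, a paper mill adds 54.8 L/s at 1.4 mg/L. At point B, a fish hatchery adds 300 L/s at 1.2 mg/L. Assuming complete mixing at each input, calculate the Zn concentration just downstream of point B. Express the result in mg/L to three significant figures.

32.0 µg/L = 0.032 mg/L.
54.8 L/s = 0.0548 m³/s.
After input A: C = (1.5·0.032 + 0.0548·1.4) / 1.555 = 0.08022 mg/L.
300 L/s = 0.3 m³/s.
After input B: C = (1.555·0.08022 + 0.3·1.2) / 1.855 = 0.2613 mg/L.

0.261 mg/L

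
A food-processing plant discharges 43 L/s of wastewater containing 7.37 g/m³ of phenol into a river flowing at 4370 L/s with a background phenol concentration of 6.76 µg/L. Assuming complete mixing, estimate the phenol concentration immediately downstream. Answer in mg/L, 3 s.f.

0.0785 mg/L

43 L/s = 0.043 m³/s.
4370 L/s = 4.37 m³/s.
6.76 µg/L = 0.00676 mg/L.
By mass balance at complete mixing, C = (0.043·7.37 + 4.37·0.00676) / (0.043 + 4.37) = 0.3465/4.413 = 0.07851 mg/L.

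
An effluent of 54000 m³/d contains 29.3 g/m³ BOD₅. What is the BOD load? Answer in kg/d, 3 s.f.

54000 m³/d = 0.625 m³/s.
Mass flux = Q·C = 0.625 m³/s × 29.3 g/m³ = 18.31 g/s.
= 18.31 g/s × 86.4 = 1582 kg/d.

1580 kg/d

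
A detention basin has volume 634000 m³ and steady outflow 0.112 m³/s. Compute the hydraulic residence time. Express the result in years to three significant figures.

0.179 yr

Q = 0.112 m³/s × 3.156e+07 s/yr = 3.534e+06 m³/yr.
Hydraulic residence time τ = V/Q = 634000/3.534e+06 = 0.1794 yr.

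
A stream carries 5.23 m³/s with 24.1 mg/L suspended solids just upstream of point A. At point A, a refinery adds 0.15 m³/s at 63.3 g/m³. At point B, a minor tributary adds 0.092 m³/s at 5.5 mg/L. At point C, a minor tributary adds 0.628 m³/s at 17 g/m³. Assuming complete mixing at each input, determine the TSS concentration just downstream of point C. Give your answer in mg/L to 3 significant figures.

24.1 mg/L

After input A: C = (5.23·24.1 + 0.15·63.3) / 5.38 = 25.19 mg/L.
After input B: C = (5.38·25.19 + 0.092·5.5) / 5.472 = 24.86 mg/L.
After input C: C = (5.472·24.86 + 0.628·17) / 6.1 = 24.05 mg/L.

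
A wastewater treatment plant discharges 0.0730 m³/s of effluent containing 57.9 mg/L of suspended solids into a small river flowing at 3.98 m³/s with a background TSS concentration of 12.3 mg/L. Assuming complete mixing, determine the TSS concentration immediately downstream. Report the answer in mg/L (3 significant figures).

By mass balance at complete mixing, C = (0.073·57.9 + 3.98·12.3) / (0.073 + 3.98) = 53.18/4.053 = 13.12 mg/L.

13.1 mg/L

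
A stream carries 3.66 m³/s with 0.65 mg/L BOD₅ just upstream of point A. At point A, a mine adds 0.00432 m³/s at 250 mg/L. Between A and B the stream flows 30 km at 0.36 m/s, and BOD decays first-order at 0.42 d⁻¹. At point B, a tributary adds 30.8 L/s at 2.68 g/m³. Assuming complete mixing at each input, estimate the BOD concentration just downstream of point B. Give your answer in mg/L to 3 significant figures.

0.647 mg/L

After input A: C = (3.66·0.65 + 0.00432·250) / 3.664 = 0.944 mg/L.
Over the 30 km reach to input B (t = 8.333e+04 s = 0.9645 d), decay gives C = 0.944·exp(−0.42·0.9645) = 0.6295 mg/L.
30.8 L/s = 0.0308 m³/s.
After input B: C = (3.664·0.6295 + 0.0308·2.68) / 3.695 = 0.6466 mg/L.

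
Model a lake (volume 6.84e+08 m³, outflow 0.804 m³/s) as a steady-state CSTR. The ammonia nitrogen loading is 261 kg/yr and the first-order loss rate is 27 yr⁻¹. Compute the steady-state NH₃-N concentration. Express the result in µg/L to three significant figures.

Outflow Q = 0.804 m³/s × 3.156e+07 s/yr = 2.537e+07 m³/yr.
Steady-state CSTR mass balance: W = Q·C + k·V·C, so C = W/(Q + kV).
Q + kV = 2.537e+07 + 27·6.84e+08 = 1.849e+10 m³/yr.
C = 261/1.849e+10 = 1.411e-08 kg/m³ = 1.411e-05 mg/L = 0.01411 µg/L.

0.0141 µg/L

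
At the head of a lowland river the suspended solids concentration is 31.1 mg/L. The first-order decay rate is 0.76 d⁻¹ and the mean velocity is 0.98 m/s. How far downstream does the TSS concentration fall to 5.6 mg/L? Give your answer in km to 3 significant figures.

From C = C₀·e^(−kt), t = ln(C₀/C)/k = ln(31.1/5.6)/0.76 = 1.714/0.76 = 2.256 d.
Distance = v·t = 0.98 m/s × 1.949e+05 s = 1.91e+05 m = 191 km.

191 km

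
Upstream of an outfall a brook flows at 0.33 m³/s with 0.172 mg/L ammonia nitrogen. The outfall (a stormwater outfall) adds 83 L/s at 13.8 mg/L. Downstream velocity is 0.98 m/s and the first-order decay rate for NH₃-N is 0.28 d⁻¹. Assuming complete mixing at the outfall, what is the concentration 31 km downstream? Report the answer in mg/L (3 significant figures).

83 L/s = 0.083 m³/s.
After complete mixing, C₀ = (0.083·13.8 + 0.33·0.172) / 0.413 = 2.911 mg/L.
Travel time t = 3.1e+04 m / 0.98 m/s = 3.163e+04 s = 0.3661 d.
C = 2.911·exp(−0.28·0.3661) = 2.911·0.9026 = 2.627 mg/L.

2.63 mg/L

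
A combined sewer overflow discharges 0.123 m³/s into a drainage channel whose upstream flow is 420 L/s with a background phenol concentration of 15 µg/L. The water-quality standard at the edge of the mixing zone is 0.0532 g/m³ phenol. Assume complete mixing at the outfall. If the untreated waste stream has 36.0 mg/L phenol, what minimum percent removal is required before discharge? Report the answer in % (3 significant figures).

99.5 %

420 L/s = 0.42 m³/s.
15 µg/L = 0.015 mg/L.
Mass balance: 0.0532·0.543 = 0.123·Cₑ + 0.42·0.015.
Cₑ = (0.02889 − 0.0063) / 0.123 = 0.1836 mg/L.
Required removal = 1 − 0.1836/36.0 = 99.49 %.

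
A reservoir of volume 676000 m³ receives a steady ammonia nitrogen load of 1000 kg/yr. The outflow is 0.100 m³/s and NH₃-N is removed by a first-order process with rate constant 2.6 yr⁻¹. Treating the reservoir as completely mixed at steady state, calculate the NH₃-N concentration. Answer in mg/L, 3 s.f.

Outflow Q = 0.100 m³/s × 3.156e+07 s/yr = 3.156e+06 m³/yr.
Steady-state CSTR mass balance: W = Q·C + k·V·C, so C = W/(Q + kV).
Q + kV = 3.156e+06 + 2.6·676000 = 4.913e+06 m³/yr.
C = 1000/4.913e+06 = 0.0002035 kg/m³ = 0.2035 mg/L.

0.204 mg/L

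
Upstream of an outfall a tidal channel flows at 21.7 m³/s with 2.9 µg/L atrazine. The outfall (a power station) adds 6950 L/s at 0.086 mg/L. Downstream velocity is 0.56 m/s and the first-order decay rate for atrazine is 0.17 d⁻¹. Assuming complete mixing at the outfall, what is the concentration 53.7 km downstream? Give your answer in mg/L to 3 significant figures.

0.0191 mg/L

6950 L/s = 6.95 m³/s.
2.9 µg/L = 0.0029 mg/L.
After complete mixing, C₀ = (6.95·0.086 + 21.7·0.0029) / 28.65 = 0.02306 mg/L.
Travel time t = 5.37e+04 m / 0.56 m/s = 9.589e+04 s = 1.11 d.
C = 0.02306·exp(−0.17·1.11) = 0.02306·0.8281 = 0.01909 mg/L.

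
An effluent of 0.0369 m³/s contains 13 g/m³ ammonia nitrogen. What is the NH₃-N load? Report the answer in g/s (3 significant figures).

0.480 g/s

Mass flux = Q·C = 0.0369 m³/s × 13 g/m³ = 0.4797 g/s.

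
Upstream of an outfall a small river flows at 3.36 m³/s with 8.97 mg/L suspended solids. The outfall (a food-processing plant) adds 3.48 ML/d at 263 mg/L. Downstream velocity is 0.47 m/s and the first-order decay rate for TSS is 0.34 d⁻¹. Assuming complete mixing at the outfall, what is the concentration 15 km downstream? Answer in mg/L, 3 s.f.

3.48 ML/d = 0.04028 m³/s.
After complete mixing, C₀ = (0.04028·263 + 3.36·8.97) / 3.4 = 11.98 mg/L.
Travel time t = 1.5e+04 m / 0.47 m/s = 3.191e+04 s = 0.3694 d.
C = 11.98·exp(−0.34·0.3694) = 11.98·0.882 = 10.57 mg/L.

10.6 mg/L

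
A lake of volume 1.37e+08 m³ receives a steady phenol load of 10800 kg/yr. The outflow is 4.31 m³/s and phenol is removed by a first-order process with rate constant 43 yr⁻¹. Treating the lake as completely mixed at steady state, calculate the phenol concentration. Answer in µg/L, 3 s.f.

Outflow Q = 4.31 m³/s × 3.156e+07 s/yr = 1.36e+08 m³/yr.
Steady-state CSTR mass balance: W = Q·C + k·V·C, so C = W/(Q + kV).
Q + kV = 1.36e+08 + 43·1.37e+08 = 6.027e+09 m³/yr.
C = 10800/6.027e+09 = 1.792e-06 kg/m³ = 0.001792 mg/L = 1.792 µg/L.

1.79 µg/L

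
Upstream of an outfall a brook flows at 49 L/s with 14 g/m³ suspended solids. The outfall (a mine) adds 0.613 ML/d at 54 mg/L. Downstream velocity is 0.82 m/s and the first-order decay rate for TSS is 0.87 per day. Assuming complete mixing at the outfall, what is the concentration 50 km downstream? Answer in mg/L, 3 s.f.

0.613 ML/d = 0.007095 m³/s.
49 L/s = 0.049 m³/s.
After complete mixing, C₀ = (0.007095·54 + 0.049·14) / 0.05609 = 19.06 mg/L.
Travel time t = 5e+04 m / 0.82 m/s = 6.098e+04 s = 0.7057 d.
C = 19.06·exp(−0.87·0.7057) = 19.06·0.5412 = 10.31 mg/L.

10.3 mg/L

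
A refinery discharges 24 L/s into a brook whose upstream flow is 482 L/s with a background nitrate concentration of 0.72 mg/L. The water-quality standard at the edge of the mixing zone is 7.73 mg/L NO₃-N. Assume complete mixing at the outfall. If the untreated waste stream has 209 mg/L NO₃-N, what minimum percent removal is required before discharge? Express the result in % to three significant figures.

28.9 %

24 L/s = 0.024 m³/s.
482 L/s = 0.482 m³/s.
Mass balance: 7.73·0.506 = 0.024·Cₑ + 0.482·0.72.
Cₑ = (3.911 − 0.347) / 0.024 = 148.5 mg/L.
Required removal = 1 − 148.5/209 = 28.94 %.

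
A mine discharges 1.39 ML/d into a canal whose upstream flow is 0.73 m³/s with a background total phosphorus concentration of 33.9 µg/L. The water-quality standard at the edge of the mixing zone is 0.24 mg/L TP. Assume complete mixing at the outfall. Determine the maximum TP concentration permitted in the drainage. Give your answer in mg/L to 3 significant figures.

1.39 ML/d = 0.01609 m³/s.
33.9 µg/L = 0.0339 mg/L.
Mass balance: 0.24·0.7461 = 0.01609·Cₑ + 0.73·0.0339.
Cₑ = (0.1791 − 0.02475) / 0.01609 = 9.592 mg/L.

9.59 mg/L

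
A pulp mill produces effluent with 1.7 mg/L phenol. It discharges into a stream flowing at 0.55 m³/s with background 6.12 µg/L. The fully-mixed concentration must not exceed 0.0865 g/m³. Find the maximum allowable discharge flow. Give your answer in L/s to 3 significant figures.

6.12 µg/L = 0.00612 mg/L.
Mass balance at complete mixing: C_std·(Q_w + Q_r) = Q_w·C_e + Q_r·C_b.
Rearranging, Q_w = Q_r·(C_std − C_b)/(C_e − C_std) = 0.55·(0.0865 − 0.00612) / (1.7 − 0.0865) = 0.0274 m³/s.
= 27.4 L/s.

27.4 L/s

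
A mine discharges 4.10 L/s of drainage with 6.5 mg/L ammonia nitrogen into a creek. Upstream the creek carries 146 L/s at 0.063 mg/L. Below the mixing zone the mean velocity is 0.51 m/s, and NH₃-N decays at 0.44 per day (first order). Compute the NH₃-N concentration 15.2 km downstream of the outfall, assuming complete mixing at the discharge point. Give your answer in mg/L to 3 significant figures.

0.205 mg/L

4.10 L/s = 0.0041 m³/s.
146 L/s = 0.146 m³/s.
After complete mixing, C₀ = (0.0041·6.5 + 0.146·0.063) / 0.1501 = 0.2388 mg/L.
Travel time t = 1.52e+04 m / 0.51 m/s = 2.98e+04 s = 0.345 d.
C = 0.2388·exp(−0.44·0.345) = 0.2388·0.8592 = 0.2052 mg/L.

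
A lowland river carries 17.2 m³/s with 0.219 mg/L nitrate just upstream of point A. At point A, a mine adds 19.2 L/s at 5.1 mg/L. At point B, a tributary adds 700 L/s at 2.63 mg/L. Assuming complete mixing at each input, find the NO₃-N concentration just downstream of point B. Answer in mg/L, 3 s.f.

19.2 L/s = 0.0192 m³/s.
After input A: C = (17.2·0.219 + 0.0192·5.1) / 17.22 = 0.2244 mg/L.
700 L/s = 0.7 m³/s.
After input B: C = (17.22·0.2244 + 0.7·2.63) / 17.92 = 0.3184 mg/L.

0.318 mg/L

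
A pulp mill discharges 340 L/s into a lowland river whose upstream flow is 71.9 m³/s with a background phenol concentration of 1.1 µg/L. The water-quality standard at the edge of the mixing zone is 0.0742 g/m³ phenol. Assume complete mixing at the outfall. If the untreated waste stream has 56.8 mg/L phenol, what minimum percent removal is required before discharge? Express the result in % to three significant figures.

340 L/s = 0.34 m³/s.
1.1 µg/L = 0.0011 mg/L.
Mass balance: 0.0742·72.24 = 0.34·Cₑ + 71.9·0.0011.
Cₑ = (5.36 − 0.07909) / 0.34 = 15.53 mg/L.
Required removal = 1 − 15.53/56.8 = 72.65 %.

72.7 %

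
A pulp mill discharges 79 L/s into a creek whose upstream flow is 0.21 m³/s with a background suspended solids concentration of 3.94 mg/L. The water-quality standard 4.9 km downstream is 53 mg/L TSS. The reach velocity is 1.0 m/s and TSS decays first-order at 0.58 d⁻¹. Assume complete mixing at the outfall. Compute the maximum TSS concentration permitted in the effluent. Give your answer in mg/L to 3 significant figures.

190 mg/L

79 L/s = 0.079 m³/s.
Travel time to the compliance point: t = 4900/1.0 = 4900 s = 0.05671 d; decay factor exp(−0.58·0.05671) = 0.9676.
So the concentration just after mixing may be at most 53/0.9676 = 54.77 mg/L.
Mass balance: 54.77·0.289 = 0.079·Cₑ + 0.21·3.94.
Cₑ = (15.83 − 0.8274) / 0.079 = 189.9 mg/L.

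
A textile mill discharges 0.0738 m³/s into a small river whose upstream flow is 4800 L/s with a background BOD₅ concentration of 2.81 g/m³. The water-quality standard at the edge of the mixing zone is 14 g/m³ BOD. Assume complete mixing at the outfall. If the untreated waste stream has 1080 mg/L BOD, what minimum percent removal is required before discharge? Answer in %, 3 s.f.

31.3 %

4800 L/s = 4.8 m³/s.
Mass balance: 14·4.874 = 0.0738·Cₑ + 4.8·2.81.
Cₑ = (68.23 − 13.49) / 0.0738 = 741.8 mg/L.
Required removal = 1 − 741.8/1080 = 31.31 %.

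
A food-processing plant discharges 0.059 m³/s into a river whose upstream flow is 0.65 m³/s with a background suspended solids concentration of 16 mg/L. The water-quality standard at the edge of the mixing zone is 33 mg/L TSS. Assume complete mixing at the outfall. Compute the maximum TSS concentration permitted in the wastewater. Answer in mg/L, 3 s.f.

Mass balance: 33·0.709 = 0.059·Cₑ + 0.65·16.
Cₑ = (23.4 − 10.4) / 0.059 = 220.3 mg/L.

220 mg/L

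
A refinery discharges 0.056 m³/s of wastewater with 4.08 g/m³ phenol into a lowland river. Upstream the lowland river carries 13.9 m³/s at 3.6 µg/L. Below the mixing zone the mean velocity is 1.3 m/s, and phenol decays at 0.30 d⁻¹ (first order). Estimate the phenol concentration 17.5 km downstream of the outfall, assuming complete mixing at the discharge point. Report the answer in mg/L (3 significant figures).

3.6 µg/L = 0.0036 mg/L.
After complete mixing, C₀ = (0.056·4.08 + 13.9·0.0036) / 13.96 = 0.01996 mg/L.
Travel time t = 1.75e+04 m / 1.3 m/s = 1.346e+04 s = 0.1558 d.
C = 0.01996·exp(−0.30·0.1558) = 0.01996·0.9543 = 0.01905 mg/L.

0.0190 mg/L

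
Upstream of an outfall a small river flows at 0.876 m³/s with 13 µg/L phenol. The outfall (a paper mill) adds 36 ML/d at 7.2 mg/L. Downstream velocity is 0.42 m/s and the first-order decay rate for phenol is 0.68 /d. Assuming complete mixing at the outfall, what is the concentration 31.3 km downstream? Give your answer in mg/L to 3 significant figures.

36 ML/d = 0.4167 m³/s.
13 µg/L = 0.013 mg/L.
After complete mixing, C₀ = (0.4167·7.2 + 0.876·0.013) / 1.293 = 2.33 mg/L.
Travel time t = 3.13e+04 m / 0.42 m/s = 7.452e+04 s = 0.8625 d.
C = 2.33·exp(−0.68·0.8625) = 2.33·0.5563 = 1.296 mg/L.

1.30 mg/L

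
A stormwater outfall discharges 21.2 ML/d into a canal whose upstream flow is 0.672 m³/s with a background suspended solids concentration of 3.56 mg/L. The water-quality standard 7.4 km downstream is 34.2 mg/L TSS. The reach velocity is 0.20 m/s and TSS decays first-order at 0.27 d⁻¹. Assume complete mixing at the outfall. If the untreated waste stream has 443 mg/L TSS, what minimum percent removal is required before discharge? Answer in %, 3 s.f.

21.2 ML/d = 0.2454 m³/s.
Travel time to the compliance point: t = 7400/0.20 = 3.7e+04 s = 0.4282 d; decay factor exp(−0.27·0.4282) = 0.8908.
So the concentration just after mixing may be at most 34.2/0.8908 = 38.39 mg/L.
Mass balance: 38.39·0.9174 = 0.2454·Cₑ + 0.672·3.56.
Cₑ = (35.22 − 2.392) / 0.2454 = 133.8 mg/L.
Required removal = 1 − 133.8/443 = 69.8 %.

69.8 %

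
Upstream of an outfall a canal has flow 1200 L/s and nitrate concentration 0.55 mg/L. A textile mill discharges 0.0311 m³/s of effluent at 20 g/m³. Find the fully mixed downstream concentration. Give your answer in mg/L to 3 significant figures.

1200 L/s = 1.2 m³/s.
By mass balance at complete mixing, C = (0.0311·20 + 1.2·0.55) / (0.0311 + 1.2) = 1.282/1.231 = 1.041 mg/L.

1.04 mg/L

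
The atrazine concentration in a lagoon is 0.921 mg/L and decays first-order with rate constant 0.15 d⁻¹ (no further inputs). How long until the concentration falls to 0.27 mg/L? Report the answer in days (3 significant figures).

t = ln(C₀/C)/k = ln(0.921/0.27)/0.15 = 1.227/0.15 = 8.18 d.

8.18 d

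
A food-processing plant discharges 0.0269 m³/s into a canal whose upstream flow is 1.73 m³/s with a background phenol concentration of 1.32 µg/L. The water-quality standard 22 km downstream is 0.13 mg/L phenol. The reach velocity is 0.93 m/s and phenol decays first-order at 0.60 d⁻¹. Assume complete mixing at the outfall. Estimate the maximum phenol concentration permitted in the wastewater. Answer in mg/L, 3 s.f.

1.32 µg/L = 0.00132 mg/L.
Travel time to the compliance point: t = 2.2e+04/0.93 = 2.366e+04 s = 0.2738 d; decay factor exp(−0.60·0.2738) = 0.8485.
So the concentration just after mixing may be at most 0.13/0.8485 = 0.1532 mg/L.
Mass balance: 0.1532·1.757 = 0.0269·Cₑ + 1.73·0.00132.
Cₑ = (0.2692 − 0.002284) / 0.0269 = 9.922 mg/L.

9.92 mg/L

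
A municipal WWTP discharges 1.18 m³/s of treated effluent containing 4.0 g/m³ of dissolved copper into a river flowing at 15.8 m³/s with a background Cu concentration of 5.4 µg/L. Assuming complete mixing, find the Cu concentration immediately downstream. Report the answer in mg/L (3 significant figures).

0.283 mg/L

5.4 µg/L = 0.0054 mg/L.
Conservation of mass across the mixing zone: C = (1.18·4 + 15.8·0.0054) / (1.18 + 15.8) = 4.805/16.98 = 0.283 mg/L.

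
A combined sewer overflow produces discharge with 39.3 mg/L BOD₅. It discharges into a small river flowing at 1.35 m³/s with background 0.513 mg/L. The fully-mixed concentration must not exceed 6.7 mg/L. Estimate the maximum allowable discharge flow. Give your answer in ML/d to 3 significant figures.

22.1 ML/d

Mass balance at complete mixing: C_std·(Q_w + Q_r) = Q_w·C_e + Q_r·C_b.
Rearranging, Q_w = Q_r·(C_std − C_b)/(C_e − C_std) = 1.35·(6.7 − 0.513) / (39.3 − 6.7) = 0.2562 m³/s.
= 22.14 ML/d.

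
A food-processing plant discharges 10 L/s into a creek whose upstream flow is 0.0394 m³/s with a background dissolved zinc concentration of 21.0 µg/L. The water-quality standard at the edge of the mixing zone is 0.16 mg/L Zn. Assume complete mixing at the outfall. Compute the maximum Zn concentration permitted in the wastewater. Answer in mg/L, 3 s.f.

0.708 mg/L

10 L/s = 0.01 m³/s.
21.0 µg/L = 0.021 mg/L.
Mass balance: 0.16·0.0494 = 0.01·Cₑ + 0.0394·0.021.
Cₑ = (0.007904 − 0.0008274) / 0.01 = 0.7077 mg/L.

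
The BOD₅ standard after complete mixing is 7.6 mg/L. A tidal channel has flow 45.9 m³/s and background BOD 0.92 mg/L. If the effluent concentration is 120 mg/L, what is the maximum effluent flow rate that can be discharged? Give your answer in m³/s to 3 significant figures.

2.73 m³/s

Mass balance at complete mixing: C_std·(Q_w + Q_r) = Q_w·C_e + Q_r·C_b.
Rearranging, Q_w = Q_r·(C_std − C_b)/(C_e − C_std) = 45.9·(7.6 − 0.92) / (120 − 7.6) = 2.728 m³/s.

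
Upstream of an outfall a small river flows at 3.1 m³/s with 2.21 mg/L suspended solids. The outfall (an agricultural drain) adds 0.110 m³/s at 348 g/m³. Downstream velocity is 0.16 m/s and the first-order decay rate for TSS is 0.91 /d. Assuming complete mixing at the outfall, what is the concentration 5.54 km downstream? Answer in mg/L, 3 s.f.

9.76 mg/L

After complete mixing, C₀ = (0.11·348 + 3.1·2.21) / 3.21 = 14.06 mg/L.
Travel time t = 5540 m / 0.16 m/s = 3.462e+04 s = 0.4008 d.
C = 14.06·exp(−0.91·0.4008) = 14.06·0.6944 = 9.763 mg/L.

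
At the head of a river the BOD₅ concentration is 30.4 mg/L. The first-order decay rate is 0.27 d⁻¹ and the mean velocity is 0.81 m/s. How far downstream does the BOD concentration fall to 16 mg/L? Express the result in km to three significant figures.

From C = C₀·e^(−kt), t = ln(C₀/C)/k = ln(30.4/16)/0.27 = 0.6419/0.27 = 2.377 d.
Distance = v·t = 0.81 m/s × 2.054e+05 s = 1.664e+05 m = 166.4 km.

166 km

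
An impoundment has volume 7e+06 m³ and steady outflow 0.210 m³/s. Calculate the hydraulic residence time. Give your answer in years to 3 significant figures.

1.06 yr

Q = 0.210 m³/s × 3.156e+07 s/yr = 6.627e+06 m³/yr.
Hydraulic residence time τ = V/Q = 7e+06/6.627e+06 = 1.056 yr.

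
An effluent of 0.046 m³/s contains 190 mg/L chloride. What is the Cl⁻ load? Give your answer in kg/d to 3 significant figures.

Mass flux = Q·C = 0.046 m³/s × 190 g/m³ = 8.74 g/s.
= 8.74 g/s × 86.4 = 755.1 kg/d.

755 kg/d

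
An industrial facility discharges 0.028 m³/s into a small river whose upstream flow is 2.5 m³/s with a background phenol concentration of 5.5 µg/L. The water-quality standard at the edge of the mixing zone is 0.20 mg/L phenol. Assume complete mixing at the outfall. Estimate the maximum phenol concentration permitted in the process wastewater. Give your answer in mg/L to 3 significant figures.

17.6 mg/L

5.5 µg/L = 0.0055 mg/L.
Mass balance: 0.2·2.528 = 0.028·Cₑ + 2.5·0.0055.
Cₑ = (0.5056 − 0.01375) / 0.028 = 17.57 mg/L.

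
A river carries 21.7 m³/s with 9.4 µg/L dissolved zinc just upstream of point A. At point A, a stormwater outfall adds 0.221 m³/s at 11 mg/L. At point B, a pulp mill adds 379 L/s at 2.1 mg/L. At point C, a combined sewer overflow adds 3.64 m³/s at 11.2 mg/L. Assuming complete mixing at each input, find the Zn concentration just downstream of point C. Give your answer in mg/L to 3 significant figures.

9.4 µg/L = 0.0094 mg/L.
After input A: C = (21.7·0.0094 + 0.221·11) / 21.92 = 0.1202 mg/L.
379 L/s = 0.379 m³/s.
After input B: C = (21.92·0.1202 + 0.379·2.1) / 22.3 = 0.1539 mg/L.
After input C: C = (22.3·0.1539 + 3.64·11.2) / 25.94 = 1.704 mg/L.

1.70 mg/L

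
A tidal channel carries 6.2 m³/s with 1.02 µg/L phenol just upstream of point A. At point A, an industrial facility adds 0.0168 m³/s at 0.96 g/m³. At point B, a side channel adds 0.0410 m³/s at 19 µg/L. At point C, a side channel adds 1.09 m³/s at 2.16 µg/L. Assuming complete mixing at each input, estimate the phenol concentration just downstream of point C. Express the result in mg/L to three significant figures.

1.02 µg/L = 0.00102 mg/L.
After input A: C = (6.2·0.00102 + 0.0168·0.96) / 6.217 = 0.003612 mg/L.
19 µg/L = 0.019 mg/L.
After input B: C = (6.217·0.003612 + 0.041·0.019) / 6.258 = 0.003712 mg/L.
2.16 µg/L = 0.00216 mg/L.
After input C: C = (6.258·0.003712 + 1.09·0.00216) / 7.348 = 0.003482 mg/L.

0.00348 mg/L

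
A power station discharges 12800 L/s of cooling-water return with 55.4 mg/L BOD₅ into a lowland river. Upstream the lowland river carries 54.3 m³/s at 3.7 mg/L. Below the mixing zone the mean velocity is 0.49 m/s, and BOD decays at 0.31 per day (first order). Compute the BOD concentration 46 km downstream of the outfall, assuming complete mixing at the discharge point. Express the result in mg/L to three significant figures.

12800 L/s = 12.8 m³/s.
After complete mixing, C₀ = (12.8·55.4 + 54.3·3.7) / 67.1 = 13.56 mg/L.
Travel time t = 4.6e+04 m / 0.49 m/s = 9.388e+04 s = 1.087 d.
C = 13.56·exp(−0.31·1.087) = 13.56·0.714 = 9.684 mg/L.

9.68 mg/L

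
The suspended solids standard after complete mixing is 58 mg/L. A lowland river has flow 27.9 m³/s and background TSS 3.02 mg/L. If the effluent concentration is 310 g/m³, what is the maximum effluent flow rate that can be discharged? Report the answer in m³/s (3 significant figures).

6.09 m³/s

Mass balance at complete mixing: C_std·(Q_w + Q_r) = Q_w·C_e + Q_r·C_b.
Rearranging, Q_w = Q_r·(C_std − C_b)/(C_e − C_std) = 27.9·(58 − 3.02) / (310 − 58) = 6.087 m³/s.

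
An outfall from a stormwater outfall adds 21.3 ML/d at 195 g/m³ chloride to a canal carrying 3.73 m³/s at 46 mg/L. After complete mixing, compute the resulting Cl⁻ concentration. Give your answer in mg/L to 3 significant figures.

21.3 ML/d = 0.2465 m³/s.
Conservation of mass across the mixing zone: C = (0.2465·195 + 3.73·46) / (0.2465 + 3.73) = 219.7/3.977 = 55.24 mg/L.

55.2 mg/L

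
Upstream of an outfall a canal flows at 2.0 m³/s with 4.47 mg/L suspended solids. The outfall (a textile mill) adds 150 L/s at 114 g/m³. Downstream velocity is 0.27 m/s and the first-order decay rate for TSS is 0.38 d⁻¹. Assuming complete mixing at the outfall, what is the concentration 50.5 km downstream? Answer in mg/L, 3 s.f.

5.32 mg/L

150 L/s = 0.15 m³/s.
After complete mixing, C₀ = (0.15·114 + 2·4.47) / 2.15 = 12.11 mg/L.
Travel time t = 5.05e+04 m / 0.27 m/s = 1.87e+05 s = 2.165 d.
C = 12.11·exp(−0.38·2.165) = 12.11·0.4393 = 5.32 mg/L.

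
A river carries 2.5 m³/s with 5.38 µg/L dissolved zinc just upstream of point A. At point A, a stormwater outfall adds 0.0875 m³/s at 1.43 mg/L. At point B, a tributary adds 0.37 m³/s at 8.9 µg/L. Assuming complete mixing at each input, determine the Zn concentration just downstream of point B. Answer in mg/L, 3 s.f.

5.38 µg/L = 0.00538 mg/L.
After input A: C = (2.5·0.00538 + 0.0875·1.43) / 2.587 = 0.05356 mg/L.
8.9 µg/L = 0.0089 mg/L.
After input B: C = (2.587·0.05356 + 0.37·0.0089) / 2.958 = 0.04797 mg/L.

0.0480 mg/L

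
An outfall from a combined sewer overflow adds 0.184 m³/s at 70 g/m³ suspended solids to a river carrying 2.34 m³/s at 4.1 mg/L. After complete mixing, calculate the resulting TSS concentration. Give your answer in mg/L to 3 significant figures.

By mass balance at complete mixing, C = (0.184·70 + 2.34·4.1) / (0.184 + 2.34) = 22.47/2.524 = 8.904 mg/L.

8.90 mg/L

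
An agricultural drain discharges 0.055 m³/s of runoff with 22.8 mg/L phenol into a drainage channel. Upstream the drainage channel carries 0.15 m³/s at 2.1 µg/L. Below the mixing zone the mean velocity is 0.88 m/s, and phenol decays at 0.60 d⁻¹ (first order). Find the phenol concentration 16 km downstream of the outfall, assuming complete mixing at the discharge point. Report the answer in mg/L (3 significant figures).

2.1 µg/L = 0.0021 mg/L.
After complete mixing, C₀ = (0.055·22.8 + 0.15·0.0021) / 0.205 = 6.119 mg/L.
Travel time t = 1.6e+04 m / 0.88 m/s = 1.818e+04 s = 0.2104 d.
C = 6.119·exp(−0.60·0.2104) = 6.119·0.8814 = 5.393 mg/L.

5.39 mg/L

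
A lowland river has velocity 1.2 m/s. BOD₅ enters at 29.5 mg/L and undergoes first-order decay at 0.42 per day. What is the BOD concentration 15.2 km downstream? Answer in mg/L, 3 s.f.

27.7 mg/L

Travel time t = 15.2 km / 1.2 m/s = 1.52e+04/1.2 = 1.267e+04 s = 0.1466 d.
First-order decay: C = 29.5·exp(−0.42·0.1466) = 29.5·0.9403 = 27.74 mg/L.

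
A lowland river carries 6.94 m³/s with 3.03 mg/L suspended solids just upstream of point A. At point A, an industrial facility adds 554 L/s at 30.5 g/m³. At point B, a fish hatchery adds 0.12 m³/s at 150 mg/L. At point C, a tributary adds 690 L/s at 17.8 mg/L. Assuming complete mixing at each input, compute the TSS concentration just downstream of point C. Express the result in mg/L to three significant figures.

8.21 mg/L

554 L/s = 0.554 m³/s.
After input A: C = (6.94·3.03 + 0.554·30.5) / 7.494 = 5.061 mg/L.
After input B: C = (7.494·5.061 + 0.12·150) / 7.614 = 7.345 mg/L.
690 L/s = 0.69 m³/s.
After input C: C = (7.614·7.345 + 0.69·17.8) / 8.304 = 8.214 mg/L.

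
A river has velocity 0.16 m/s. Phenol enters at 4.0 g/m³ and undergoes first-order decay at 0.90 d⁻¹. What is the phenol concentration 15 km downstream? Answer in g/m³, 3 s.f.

1.51 g/m³

Travel time t = 15 km / 0.16 m/s = 1.5e+04/0.16 = 9.375e+04 s = 1.085 d.
First-order decay: C = 4.0·exp(−0.90·1.085) = 4.0·0.3766 = 1.506 g/m³.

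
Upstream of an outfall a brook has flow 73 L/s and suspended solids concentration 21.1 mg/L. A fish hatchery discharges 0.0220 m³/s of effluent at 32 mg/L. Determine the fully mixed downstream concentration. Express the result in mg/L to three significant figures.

73 L/s = 0.073 m³/s.
By mass balance at complete mixing, C = (0.022·32 + 0.073·21.1) / (0.022 + 0.073) = 2.244/0.095 = 23.62 mg/L.

23.6 mg/L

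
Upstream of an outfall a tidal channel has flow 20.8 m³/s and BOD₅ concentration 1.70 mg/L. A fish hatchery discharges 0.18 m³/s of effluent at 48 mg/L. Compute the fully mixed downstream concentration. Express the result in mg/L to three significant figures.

2.10 mg/L

Flow-weighted mixing gives C = (0.18·48 + 20.8·1.7) / (0.18 + 20.8) = 44/20.98 = 2.097 mg/L.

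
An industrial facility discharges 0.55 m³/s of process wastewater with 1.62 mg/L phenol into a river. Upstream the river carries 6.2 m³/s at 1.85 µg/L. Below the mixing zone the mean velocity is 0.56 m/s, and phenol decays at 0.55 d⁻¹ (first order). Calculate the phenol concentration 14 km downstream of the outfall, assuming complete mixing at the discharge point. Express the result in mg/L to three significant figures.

0.114 mg/L

1.85 µg/L = 0.00185 mg/L.
After complete mixing, C₀ = (0.55·1.62 + 6.2·0.00185) / 6.75 = 0.1337 mg/L.
Travel time t = 1.4e+04 m / 0.56 m/s = 2.5e+04 s = 0.2894 d.
C = 0.1337·exp(−0.55·0.2894) = 0.1337·0.8529 = 0.114 mg/L.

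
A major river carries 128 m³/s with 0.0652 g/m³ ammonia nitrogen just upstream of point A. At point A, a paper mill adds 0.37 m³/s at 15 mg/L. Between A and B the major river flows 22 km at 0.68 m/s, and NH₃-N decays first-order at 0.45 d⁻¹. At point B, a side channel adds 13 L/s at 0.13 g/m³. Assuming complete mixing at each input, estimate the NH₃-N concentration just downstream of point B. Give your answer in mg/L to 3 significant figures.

0.0915 mg/L

After input A: C = (128·0.0652 + 0.37·15) / 128.4 = 0.1082 mg/L.
Over the 22 km reach to input B (t = 3.235e+04 s = 0.3745 d), decay gives C = 0.1082·exp(−0.45·0.3745) = 0.09146 mg/L.
13 L/s = 0.013 m³/s.
After input B: C = (128.4·0.09146 + 0.013·0.13) / 128.4 = 0.09146 mg/L.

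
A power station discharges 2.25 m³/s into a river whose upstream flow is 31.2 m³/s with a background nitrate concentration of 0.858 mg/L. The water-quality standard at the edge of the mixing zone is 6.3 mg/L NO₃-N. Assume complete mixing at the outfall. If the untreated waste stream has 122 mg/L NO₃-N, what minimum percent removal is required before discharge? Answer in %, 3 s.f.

33.0 %

Mass balance: 6.3·33.45 = 2.25·Cₑ + 31.2·0.858.
Cₑ = (210.7 − 26.77) / 2.25 = 81.76 mg/L.
Required removal = 1 − 81.76/122 = 32.98 %.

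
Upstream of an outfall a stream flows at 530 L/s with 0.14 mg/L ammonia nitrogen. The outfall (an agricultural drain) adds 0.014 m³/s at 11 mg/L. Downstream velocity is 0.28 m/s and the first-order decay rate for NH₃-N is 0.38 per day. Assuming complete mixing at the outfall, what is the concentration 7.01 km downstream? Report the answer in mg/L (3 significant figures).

0.376 mg/L

530 L/s = 0.53 m³/s.
After complete mixing, C₀ = (0.014·11 + 0.53·0.14) / 0.544 = 0.4195 mg/L.
Travel time t = 7010 m / 0.28 m/s = 2.504e+04 s = 0.2898 d.
C = 0.4195·exp(−0.38·0.2898) = 0.4195·0.8957 = 0.3757 mg/L.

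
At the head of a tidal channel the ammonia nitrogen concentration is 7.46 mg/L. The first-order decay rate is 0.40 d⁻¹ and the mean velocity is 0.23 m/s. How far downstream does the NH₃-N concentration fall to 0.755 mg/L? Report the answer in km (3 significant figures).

From C = C₀·e^(−kt), t = ln(C₀/C)/k = ln(7.46/0.755)/0.40 = 2.291/0.40 = 5.726 d.
Distance = v·t = 0.23 m/s × 4.948e+05 s = 1.138e+05 m = 113.8 km.

114 km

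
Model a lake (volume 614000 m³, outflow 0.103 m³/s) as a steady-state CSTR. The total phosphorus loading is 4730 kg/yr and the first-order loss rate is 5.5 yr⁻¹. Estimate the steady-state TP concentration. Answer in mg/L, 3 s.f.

0.714 mg/L

Outflow Q = 0.103 m³/s × 3.156e+07 s/yr = 3.25e+06 m³/yr.
Steady-state CSTR mass balance: W = Q·C + k·V·C, so C = W/(Q + kV).
Q + kV = 3.25e+06 + 5.5·614000 = 6.627e+06 m³/yr.
C = 4730/6.627e+06 = 0.0007137 kg/m³ = 0.7137 mg/L.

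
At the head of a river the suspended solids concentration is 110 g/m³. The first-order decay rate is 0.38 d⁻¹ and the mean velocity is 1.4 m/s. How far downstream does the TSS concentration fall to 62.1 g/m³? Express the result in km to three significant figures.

From C = C₀·e^(−kt), t = ln(C₀/C)/k = ln(110/62.1)/0.38 = 0.5717/0.38 = 1.505 d.
Distance = v·t = 1.4 m/s × 1.3e+05 s = 1.82e+05 m = 182 km.

182 km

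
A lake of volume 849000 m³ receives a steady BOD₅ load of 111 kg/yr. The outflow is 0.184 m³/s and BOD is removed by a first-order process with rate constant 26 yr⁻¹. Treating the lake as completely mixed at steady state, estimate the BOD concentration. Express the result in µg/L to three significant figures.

Outflow Q = 0.184 m³/s × 3.156e+07 s/yr = 5.807e+06 m³/yr.
Steady-state CSTR mass balance: W = Q·C + k·V·C, so C = W/(Q + kV).
Q + kV = 5.807e+06 + 26·849000 = 2.788e+07 m³/yr.
C = 111/2.788e+07 = 3.981e-06 kg/m³ = 0.003981 mg/L = 3.981 µg/L.

3.98 µg/L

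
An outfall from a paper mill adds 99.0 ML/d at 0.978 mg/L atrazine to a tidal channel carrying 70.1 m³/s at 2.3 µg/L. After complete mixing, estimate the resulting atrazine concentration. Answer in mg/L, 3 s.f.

99.0 ML/d = 1.146 m³/s.
2.3 µg/L = 0.0023 mg/L.
Flow-weighted mixing gives C = (1.146·0.978 + 70.1·0.0023) / (1.146 + 70.1) = 1.282/71.25 = 0.01799 mg/L.

0.0180 mg/L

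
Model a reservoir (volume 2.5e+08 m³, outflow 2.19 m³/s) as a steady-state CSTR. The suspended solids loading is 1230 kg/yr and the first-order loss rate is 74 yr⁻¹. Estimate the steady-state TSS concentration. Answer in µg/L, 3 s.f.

Outflow Q = 2.19 m³/s × 3.156e+07 s/yr = 6.911e+07 m³/yr.
Steady-state CSTR mass balance: W = Q·C + k·V·C, so C = W/(Q + kV).
Q + kV = 6.911e+07 + 74·2.5e+08 = 1.857e+10 m³/yr.
C = 1230/1.857e+10 = 6.624e-08 kg/m³ = 6.624e-05 mg/L = 0.06624 µg/L.

0.0662 µg/L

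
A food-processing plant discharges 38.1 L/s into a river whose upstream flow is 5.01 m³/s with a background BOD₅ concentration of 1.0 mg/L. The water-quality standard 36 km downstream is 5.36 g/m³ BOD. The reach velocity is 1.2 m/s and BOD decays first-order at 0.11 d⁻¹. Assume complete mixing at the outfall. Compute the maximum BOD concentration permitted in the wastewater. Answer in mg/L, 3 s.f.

606 mg/L

38.1 L/s = 0.0381 m³/s.
Travel time to the compliance point: t = 3.6e+04/1.2 = 3e+04 s = 0.3472 d; decay factor exp(−0.11·0.3472) = 0.9625.
So the concentration just after mixing may be at most 5.36/0.9625 = 5.569 mg/L.
Mass balance: 5.569·5.048 = 0.0381·Cₑ + 5.01·1.
Cₑ = (28.11 − 5.01) / 0.0381 = 606.3 mg/L.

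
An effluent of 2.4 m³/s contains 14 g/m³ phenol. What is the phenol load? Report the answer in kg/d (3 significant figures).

2900 kg/d

Mass flux = Q·C = 2.4 m³/s × 14 g/m³ = 33.6 g/s.
= 33.6 g/s × 86.4 = 2903 kg/d.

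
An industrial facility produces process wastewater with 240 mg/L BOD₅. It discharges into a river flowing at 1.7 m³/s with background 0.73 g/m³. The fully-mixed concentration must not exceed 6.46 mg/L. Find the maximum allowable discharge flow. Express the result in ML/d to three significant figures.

Mass balance at complete mixing: C_std·(Q_w + Q_r) = Q_w·C_e + Q_r·C_b.
Rearranging, Q_w = Q_r·(C_std − C_b)/(C_e − C_std) = 1.7·(6.46 − 0.73) / (240 − 6.46) = 0.04171 m³/s.
= 3.604 ML/d.

3.60 ML/d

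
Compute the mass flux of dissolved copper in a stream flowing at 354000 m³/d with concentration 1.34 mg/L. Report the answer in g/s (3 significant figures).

5.49 g/s

354000 m³/d = 4.097 m³/s.
Mass flux = Q·C = 4.097 m³/s × 1.34 g/m³ = 5.49 g/s.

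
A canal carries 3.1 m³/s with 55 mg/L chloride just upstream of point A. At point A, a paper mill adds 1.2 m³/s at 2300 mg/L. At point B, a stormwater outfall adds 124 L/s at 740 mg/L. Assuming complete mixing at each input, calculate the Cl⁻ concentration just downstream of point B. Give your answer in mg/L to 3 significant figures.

683 mg/L

After input A: C = (3.1·55 + 1.2·2300) / 4.3 = 681.5 mg/L.
124 L/s = 0.124 m³/s.
After input B: C = (4.3·681.5 + 0.124·740) / 4.424 = 683.2 mg/L.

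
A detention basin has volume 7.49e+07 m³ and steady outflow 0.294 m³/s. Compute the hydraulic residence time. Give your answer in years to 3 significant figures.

8.07 yr

Q = 0.294 m³/s × 3.156e+07 s/yr = 9.278e+06 m³/yr.
Hydraulic residence time τ = V/Q = 7.49e+07/9.278e+06 = 8.073 yr.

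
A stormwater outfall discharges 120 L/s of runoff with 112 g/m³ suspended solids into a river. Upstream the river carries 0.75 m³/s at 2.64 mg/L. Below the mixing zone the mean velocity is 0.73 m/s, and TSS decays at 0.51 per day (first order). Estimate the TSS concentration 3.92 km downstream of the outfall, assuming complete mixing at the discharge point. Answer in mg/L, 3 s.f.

120 L/s = 0.12 m³/s.
After complete mixing, C₀ = (0.12·112 + 0.75·2.64) / 0.87 = 17.72 mg/L.
Travel time t = 3920 m / 0.73 m/s = 5370 s = 0.06215 d.
C = 17.72·exp(−0.51·0.06215) = 17.72·0.9688 = 17.17 mg/L.

17.2 mg/L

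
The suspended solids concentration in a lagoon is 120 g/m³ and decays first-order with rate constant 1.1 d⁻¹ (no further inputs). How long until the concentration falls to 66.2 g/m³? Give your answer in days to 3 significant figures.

t = ln(C₀/C)/k = ln(120/66.2)/1.1 = 0.5948/1.1 = 0.5407 d.

0.541 d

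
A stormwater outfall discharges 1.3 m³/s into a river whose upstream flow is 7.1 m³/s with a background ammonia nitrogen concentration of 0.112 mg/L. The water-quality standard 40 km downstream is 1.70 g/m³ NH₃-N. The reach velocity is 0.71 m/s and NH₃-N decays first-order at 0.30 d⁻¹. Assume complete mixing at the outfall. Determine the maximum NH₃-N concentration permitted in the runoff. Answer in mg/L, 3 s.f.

Travel time to the compliance point: t = 4e+04/0.71 = 5.634e+04 s = 0.6521 d; decay factor exp(−0.30·0.6521) = 0.8223.
So the concentration just after mixing may be at most 1.7/0.8223 = 2.067 mg/L.
Mass balance: 2.067·8.4 = 1.3·Cₑ + 7.1·0.112.
Cₑ = (17.37 − 0.7952) / 1.3 = 12.75 mg/L.

12.7 mg/L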